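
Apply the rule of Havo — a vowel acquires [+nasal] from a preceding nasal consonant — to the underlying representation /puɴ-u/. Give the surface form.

[puɴũ]

The vowel /u/ is adjacent to the preceding nasal /ɴ/, so it acquires [+nasal] and surfaces as [ũ].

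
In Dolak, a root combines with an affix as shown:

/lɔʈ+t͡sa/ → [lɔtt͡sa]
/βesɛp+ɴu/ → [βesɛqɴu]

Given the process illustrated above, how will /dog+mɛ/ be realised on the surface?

[dobmɛ]

The data show regressive place assimilation: /ʈ/ → [t] before /t͡s/; /p/ → [q] before /ɴ/. In each pair only place changes, matching the following consonant, while manner and voice stay constant.
The rule targets /g/ (voiced velar stop), which sits before the trigger /m/ (bilabial).
The voiced bilabial stop is [b], so /g/ → [b].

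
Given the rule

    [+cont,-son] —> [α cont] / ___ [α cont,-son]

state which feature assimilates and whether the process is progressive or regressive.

regressive manner assimilation

The shared variable α links the value of [cont] on the target to that of the neighbouring obstruent. [cont] distinguishes stops from fricatives — a manner-of-articulation feature — so this is manner assimilation.
The conditioning segment sits to the right of the focus bar, meaning the trigger follows the segment that changes — regressive assimilation.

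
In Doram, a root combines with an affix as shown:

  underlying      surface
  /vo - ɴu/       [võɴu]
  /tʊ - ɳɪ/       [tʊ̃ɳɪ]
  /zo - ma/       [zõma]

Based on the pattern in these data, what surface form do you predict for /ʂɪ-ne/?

The data show regressive nasality assimilation (vowel nasalisation): /o/ → [õ] before /ɴ/; /ʊ/ → [ʊ̃] before /ɳ/; /o/ → [õ] before /m/ — a vowel is nasalised by an immediately following nasal consonant.
/ɪ/ sits next to the nasal /n/ and is therefore nasalised to [ɪ̃].

[ʂɪ̃ne]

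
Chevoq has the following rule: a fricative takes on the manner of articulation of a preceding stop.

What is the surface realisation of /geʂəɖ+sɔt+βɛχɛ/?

/s/ is a voiceless alveolar fricative. The preceding trigger /ɖ/ is a stop, so /s/ must become a stop as well.
A voiceless alveolar stop is [t], so the surface segment is [t].
The same rule applies at the second boundary: /β/ → [b] next to /t/.

[geʂəɖtɔtbɛχɛ]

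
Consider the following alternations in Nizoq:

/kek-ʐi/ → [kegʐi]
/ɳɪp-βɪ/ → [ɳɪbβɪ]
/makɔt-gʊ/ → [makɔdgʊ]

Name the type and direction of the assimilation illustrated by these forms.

regressive voicing assimilation

Comparing underlying and surface forms, /k/ → [g] is the alternation; the neighbouring /ʐ/ is constant.
/k/ is voiceless while /ʐ/ is voiced; the output [g] is voiced, matching the trigger — so the feature that spreads is voicing.
Place and manner are unchanged, so the assimilation is partial, not total.
Checking the remaining alternations: /p/ → [b] before /β/ (voiceless → voiced, matching voiced); /t/ → [d] before /g/ (voiceless → voiced, matching voiced) — only voicing changes, and always toward the following segment.
The trigger is the following segment, so the direction is regressive (anticipatory).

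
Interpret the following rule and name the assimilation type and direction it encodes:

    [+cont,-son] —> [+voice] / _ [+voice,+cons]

The target ([+cont,-son], fricatives) acquires [+voice] next to a voiced consonant ([+voice,+cons]) — it takes on the voicing of its neighbour, so the feature that spreads is voicing.
Since the environment is written after the underscore, the trigger follows the target; the direction is regressive.

regressive voicing assimilation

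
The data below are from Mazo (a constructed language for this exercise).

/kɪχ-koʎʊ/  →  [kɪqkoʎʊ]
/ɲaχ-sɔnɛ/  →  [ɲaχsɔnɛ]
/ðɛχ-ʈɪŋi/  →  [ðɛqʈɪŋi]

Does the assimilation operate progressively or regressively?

regressive

Comparing underlying and surface forms, /χ/ → [q] is the alternation; the neighbouring /k/ is constant.
The change fricative → stop matches the manner of the following /k/, identifying this as manner assimilation.
The other alternating form patterns the same way: /χ/ → [q] before /ʈ/ (fricative → stop, matching a stop) — only manner changes, and always toward the following segment.
No alternation appears in [ɲaχsɔnɛ]: there the adjacent consonants already agree in manner (/χ/ and /s/ are both fricatives), so this form is consistent with the same rule.
The trigger is the following segment, so the direction is regressive (anticipatory).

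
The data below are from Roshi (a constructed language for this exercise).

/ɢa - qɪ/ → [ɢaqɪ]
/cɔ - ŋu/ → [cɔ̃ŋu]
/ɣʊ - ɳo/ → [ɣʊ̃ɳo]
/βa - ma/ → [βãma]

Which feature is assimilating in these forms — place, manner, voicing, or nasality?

nasality

The vowel /ɔ/ surfaces as nasalised [ɔ̃] next to the following nasal /ŋ/ — it has acquired the [+nasal] feature of its neighbour.
Likewise in the remaining data: /ʊ/ → [ʊ̃] before /ɳ/; /a/ → [ã] before /m/ — each time a vowel is nasalised next to a following nasal.
No change occurs in [ɢaqɪ] because the vowel at the boundary is adjacent to an oral consonant, not a nasal (/a/ next to /q/).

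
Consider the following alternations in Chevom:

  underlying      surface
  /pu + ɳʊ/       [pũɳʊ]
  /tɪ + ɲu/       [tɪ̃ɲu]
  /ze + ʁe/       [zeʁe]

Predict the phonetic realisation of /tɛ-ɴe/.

[tɛ̃ɴe]

The data show regressive nasality assimilation (vowel nasalisation): /u/ → [ũ] before /ɳ/; /ɪ/ → [ɪ̃] before /ɲ/ — a vowel is nasalised by an immediately following nasal consonant.
No change occurs in [zeʁe] because the vowel at the boundary is adjacent to an oral consonant, not a nasal (/e/ next to /ʁ/).
The vowel /ɛ/ is adjacent to the following nasal /ɴ/, so it acquires [+nasal] and surfaces as [ɛ̃].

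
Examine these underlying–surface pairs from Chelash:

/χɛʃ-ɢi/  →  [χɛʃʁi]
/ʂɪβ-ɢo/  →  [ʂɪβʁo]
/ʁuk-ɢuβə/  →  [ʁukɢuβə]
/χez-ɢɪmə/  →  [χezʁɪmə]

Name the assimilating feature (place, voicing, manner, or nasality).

manner

Underlying /ɢ/ is realised as [ʁ] next to /ʃ/; /ʃ/ itself does not change.
/ɢ/ is a stop while /ʃ/ is a fricative; the output [ʁ] is a fricative, matching the trigger — so the feature that spreads is manner.
Checking the remaining alternations: /ɢ/ → [ʁ] after /β/ (stop → fricative, matching a fricative); /ɢ/ → [ʁ] after /z/ (stop → fricative, matching a fricative) — only manner changes, and always toward the preceding segment.
Nothing changes in [ʁukɢuβə]: there the adjacent consonants already agree in manner (/ɢ/ and /k/ are both stops), so this form is consistent with the same rule.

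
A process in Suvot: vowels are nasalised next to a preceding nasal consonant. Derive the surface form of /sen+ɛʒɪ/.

The vowel /ɛ/ is adjacent to the preceding nasal /n/, so it acquires [+nasal] and surfaces as [ɛ̃].

[senɛ̃ʒɪ]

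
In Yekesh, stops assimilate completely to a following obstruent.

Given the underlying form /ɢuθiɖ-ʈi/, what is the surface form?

/ɖ/ is the segment targeted by the rule; it sits immediately before /ʈ/, so it assimilates completely and surfaces as [ʈ].

[ɢuθiʈʈi]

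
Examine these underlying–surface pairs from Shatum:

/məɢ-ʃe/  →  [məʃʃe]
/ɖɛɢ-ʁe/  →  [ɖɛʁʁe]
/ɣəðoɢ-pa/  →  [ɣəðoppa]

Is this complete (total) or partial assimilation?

total assimilation

Underlying /ɢ/ is realised as [ʃ] next to /ʃ/; /ʃ/ itself does not change.
The output [ʃ] is identical to the trigger /ʃ/ — every feature (place, manner, voicing) has been copied — so this is total assimilation.
The other forms behave the same way: /ɢ/ → [ʁ] before /ʁ/; /ɢ/ → [p] before /p/ — in each case the output is a copy of the following consonant.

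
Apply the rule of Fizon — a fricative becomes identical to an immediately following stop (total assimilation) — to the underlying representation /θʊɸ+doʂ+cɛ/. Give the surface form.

/ɸ/ is the segment targeted by the rule; it sits immediately before /d/, so it assimilates completely and surfaces as [d].
The same rule applies at the second boundary: /ʂ/ → [c] next to /c/.

[θʊddoccɛ]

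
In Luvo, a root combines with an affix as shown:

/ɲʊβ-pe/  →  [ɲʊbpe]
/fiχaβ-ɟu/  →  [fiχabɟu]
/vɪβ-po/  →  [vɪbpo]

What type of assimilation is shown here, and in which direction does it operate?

The segment that alternates is /β/, which surfaces as [b] when adjacent to /p/.
The change fricative → stop matches the manner of the following /p/, identifying this as manner assimilation.
Place and voice are unchanged, so the assimilation is partial, not total.
The other alternating form patterns the same way: /β/ → [b] before /ɟ/ (fricative → stop, matching a stop) — only manner changes, and always toward the following segment.
The trigger is the following segment, so the direction is regressive (anticipatory).

regressive manner assimilation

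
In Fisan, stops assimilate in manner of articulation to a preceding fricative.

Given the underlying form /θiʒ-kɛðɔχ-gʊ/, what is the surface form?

/k/ is a voiceless velar stop. The preceding trigger /ʒ/ is a fricative, so /k/ must become a fricative as well.
A voiceless velar fricative is [x], so the surface segment is [x].
At the second juncture, /g/ likewise becomes [ɣ] adjacent to /χ/.

[θiʒxɛðɔχɣʊ]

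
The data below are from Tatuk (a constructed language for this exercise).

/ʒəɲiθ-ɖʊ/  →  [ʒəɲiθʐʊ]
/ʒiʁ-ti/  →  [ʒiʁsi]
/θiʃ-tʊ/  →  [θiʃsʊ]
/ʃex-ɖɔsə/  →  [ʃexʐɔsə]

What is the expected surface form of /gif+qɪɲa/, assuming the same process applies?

[gifχɪɲa]

The data show progressive manner assimilation: /ɖ/ → [ʐ] after /θ/; /t/ → [s] after /ʁ/; /t/ → [s] after /ʃ/; /ɖ/ → [ʐ] after /x/. In each pair only manner changes, matching the preceding consonant, while place and voice stay constant.
/q/ is a voiceless uvular stop. The preceding trigger /f/ is a fricative, so /q/ must become a fricative as well.
Changing only its manner to fricative gives [χ] — the voiceless uvular fricative.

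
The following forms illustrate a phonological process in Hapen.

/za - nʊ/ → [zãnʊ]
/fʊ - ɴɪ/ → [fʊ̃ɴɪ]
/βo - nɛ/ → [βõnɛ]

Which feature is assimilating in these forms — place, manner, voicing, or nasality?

nasality

The vowel /a/ surfaces as nasalised [ã] next to the following nasal /n/ — it has acquired the [+nasal] feature of its neighbour.
Likewise in the remaining data: /ʊ/ → [ʊ̃] before /ɴ/; /o/ → [õ] before /n/ — each time a vowel is nasalised next to a following nasal.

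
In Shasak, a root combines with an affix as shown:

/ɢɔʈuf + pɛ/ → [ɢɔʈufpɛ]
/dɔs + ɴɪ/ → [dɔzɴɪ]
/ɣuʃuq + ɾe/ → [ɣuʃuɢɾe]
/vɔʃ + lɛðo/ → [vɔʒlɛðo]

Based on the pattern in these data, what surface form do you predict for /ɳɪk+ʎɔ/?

The data show regressive voicing assimilation: /s/ → [z] before /ɴ/; /q/ → [ɢ] before /ɾ/; /ʃ/ → [ʒ] before /l/. In each pair only voicing changes, matching the following consonant, while place and manner stay constant.
Nothing changes in [ɢɔʈufpɛ]: there the adjacent consonants already agree in voicing (/f/ and /p/ are both voiceless), so this form is consistent with the same rule.
The rule targets /k/ (voiceless velar stop), which sits before the trigger /ʎ/ (voiced).
Changing only its voicing to voiced gives [g] — the voiced velar stop.

[ɳɪgʎɔ]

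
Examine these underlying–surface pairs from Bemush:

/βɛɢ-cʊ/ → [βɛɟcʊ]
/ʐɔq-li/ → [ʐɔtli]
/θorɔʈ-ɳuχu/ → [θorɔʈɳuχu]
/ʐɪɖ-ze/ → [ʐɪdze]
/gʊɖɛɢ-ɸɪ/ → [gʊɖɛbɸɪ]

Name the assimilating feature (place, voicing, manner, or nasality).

place

Underlying /ɢ/ is realised as [ɟ] next to /c/; /c/ itself does not change.
/ɢ/ is uvular while /c/ is palatal; the output [ɟ] is palatal, matching the trigger — so the feature that spreads is place.
The same holds elsewhere in the data: /q/ → [t] before /l/ (uvular → alveolar, matching alveolar); /ɖ/ → [d] before /z/ (retroflex → alveolar, matching alveolar); /ɢ/ → [b] before /ɸ/ (uvular → bilabial, matching bilabial) — only place changes, and always toward the following segment.
Nothing changes in [θorɔʈɳuχu]: there the adjacent consonants already agree in place (/ʈ/ and /ɳ/ are both retroflex), so this form is consistent with the same rule.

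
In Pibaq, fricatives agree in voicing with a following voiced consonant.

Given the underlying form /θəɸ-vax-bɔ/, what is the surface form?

/ɸ/ is a voiceless bilabial fricative. The following trigger /v/ is voiced, so /ɸ/ must become voiced as well.
A voiced bilabial fricative is [β], so the surface segment is [β].
The same rule applies at the second boundary: /x/ → [ɣ] next to /b/.

[θəβvaɣbɔ]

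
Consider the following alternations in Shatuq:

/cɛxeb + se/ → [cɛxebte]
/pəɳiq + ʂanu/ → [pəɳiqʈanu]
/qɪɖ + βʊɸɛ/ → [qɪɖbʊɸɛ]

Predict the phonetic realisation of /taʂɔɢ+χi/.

[taʂɔɢqi]

The data show progressive manner assimilation: /s/ → [t] after /b/; /ʂ/ → [ʈ] after /q/; /β/ → [b] after /ɖ/. In each pair only manner changes, matching the preceding consonant, while place and voice stay constant.
/χ/ is a voiceless uvular fricative. The preceding trigger /ɢ/ is a stop, so /χ/ must become a stop as well.
Changing only its manner to stop gives [q] — the voiceless uvular stop.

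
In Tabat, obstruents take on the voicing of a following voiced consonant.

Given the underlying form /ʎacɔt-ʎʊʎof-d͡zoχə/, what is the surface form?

The rule targets /t/ (voiceless alveolar stop), which sits before the trigger /ʎ/ (voiced).
The voiced alveolar stop is [d], so /t/ → [d].
At the second juncture, /f/ likewise becomes [v] adjacent to /d͡z/.

[ʎacɔdʎʊʎovd͡zoχə]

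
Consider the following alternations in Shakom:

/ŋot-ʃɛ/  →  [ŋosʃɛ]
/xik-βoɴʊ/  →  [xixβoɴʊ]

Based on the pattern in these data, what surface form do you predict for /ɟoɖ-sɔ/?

[ɟoʐsɔ]

The data show regressive manner assimilation: /t/ → [s] before /ʃ/; /k/ → [x] before /β/. In each pair only manner changes, matching the following consonant, while place and voice stay constant.
The rule targets /ɖ/ (voiced retroflex stop), which sits before the trigger /s/ (fricative).
A voiced retroflex fricative is [ʐ], so the surface segment is [ʐ].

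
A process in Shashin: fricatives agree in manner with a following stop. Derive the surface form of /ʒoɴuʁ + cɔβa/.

[ʒoɴuɢcɔβa]

/ʁ/ is a voiced uvular fricative. The following trigger /c/ is a stop, so /ʁ/ must become a stop as well.
Changing only its manner to stop gives [ɢ] — the voiced uvular stop.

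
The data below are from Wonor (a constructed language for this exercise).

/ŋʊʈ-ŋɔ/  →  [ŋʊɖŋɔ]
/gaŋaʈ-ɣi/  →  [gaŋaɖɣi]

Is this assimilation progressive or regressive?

regressive

The segment that alternates is /ʈ/, which surfaces as [ɖ] when adjacent to /ŋ/.
/ʈ/ is voiceless while /ŋ/ is voiced; the output [ɖ] is voiced, matching the trigger — so the feature that spreads is voicing.
The other alternating form patterns the same way: /ʈ/ → [ɖ] before /ɣ/ (voiceless → voiced, matching voiced) — only voicing changes, and always toward the following segment.
Since the segment that changes precedes the conditioning segment, the assimilation is regressive.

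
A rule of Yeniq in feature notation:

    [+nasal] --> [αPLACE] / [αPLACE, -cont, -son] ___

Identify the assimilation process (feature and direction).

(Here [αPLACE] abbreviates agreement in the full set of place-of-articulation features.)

progressive place assimilation

The rule copies the place features (abbreviated [PLACE]) from the environment onto the target, so the assimilating feature is place.
Since the environment is written before the underscore, the trigger precedes the target; the direction is progressive.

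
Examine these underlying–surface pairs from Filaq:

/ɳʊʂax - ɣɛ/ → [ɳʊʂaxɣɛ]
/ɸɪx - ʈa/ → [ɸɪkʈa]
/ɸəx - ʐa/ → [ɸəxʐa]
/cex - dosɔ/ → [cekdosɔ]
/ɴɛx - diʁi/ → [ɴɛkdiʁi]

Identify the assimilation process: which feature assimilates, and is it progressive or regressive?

regressive manner assimilation

The segment that alternates is /x/, which surfaces as [k] when adjacent to /ʈ/.
The change fricative → stop matches the manner of the following /ʈ/, identifying this as manner assimilation.
Place and voice are unchanged, so the assimilation is partial, not total.
The same holds elsewhere in the data: /x/ → [k] before /d/ (fricative → stop, matching a stop) — only manner changes, and always toward the following segment.
Nothing changes in [ɳʊʂaxɣɛ], [ɸəxʐa]: there the adjacent consonants already agree in manner (/x/ and /ɣ/ are both fricatives; /x/ and /ʐ/ are both fricatives), so these forms are consistent with the same rule.
The trigger is the following segment, so the direction is regressive (anticipatory).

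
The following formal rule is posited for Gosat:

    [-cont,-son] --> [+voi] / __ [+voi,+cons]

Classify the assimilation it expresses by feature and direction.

The target ([-cont,-son], stops) acquires [+voi] next to a voiced consonant ([+voi,+cons]) — it takes on the voicing of its neighbour, so the feature that spreads is voicing.
The conditioning segment sits to the right of the focus bar, meaning the trigger follows the segment that changes — regressive assimilation.

regressive voicing assimilation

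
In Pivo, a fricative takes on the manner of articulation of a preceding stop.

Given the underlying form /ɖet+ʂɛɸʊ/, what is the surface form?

[ɖetʈɛɸʊ]

/ʂ/ is a voiceless retroflex fricative. The preceding trigger /t/ is a stop, so /ʂ/ must become a stop as well.
Changing only its manner to stop gives [ʈ] — the voiceless retroflex stop.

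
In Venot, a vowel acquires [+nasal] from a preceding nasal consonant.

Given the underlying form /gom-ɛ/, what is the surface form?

[gomɛ̃]

The vowel /ɛ/ is adjacent to the preceding nasal /m/, so it acquires [+nasal] and surfaces as [ɛ̃].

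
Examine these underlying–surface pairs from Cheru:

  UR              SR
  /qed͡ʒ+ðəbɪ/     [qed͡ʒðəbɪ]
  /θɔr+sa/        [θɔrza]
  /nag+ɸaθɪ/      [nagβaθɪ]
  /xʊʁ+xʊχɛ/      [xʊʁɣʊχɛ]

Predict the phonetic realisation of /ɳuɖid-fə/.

The data show progressive voicing assimilation: /s/ → [z] after /r/; /ɸ/ → [β] after /g/; /x/ → [ɣ] after /ʁ/. In each pair only voicing changes, matching the preceding consonant, while place and manner stay constant.
Nothing changes in [qed͡ʒðəbɪ]: there the adjacent consonants already agree in voicing (/ð/ and /d͡ʒ/ are both voiced), so this form is consistent with the same rule.
/f/ is a voiceless labiodental fricative. The preceding trigger /d/ is voiced, so /f/ must become voiced as well.
Changing only its voicing to voiced gives [v] — the voiced labiodental fricative.

[ɳuɖidvə]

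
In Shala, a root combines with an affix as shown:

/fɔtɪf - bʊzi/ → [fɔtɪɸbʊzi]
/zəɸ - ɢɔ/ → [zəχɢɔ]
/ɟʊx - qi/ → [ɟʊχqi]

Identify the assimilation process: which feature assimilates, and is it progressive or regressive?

regressive place assimilation

Comparing underlying and surface forms, /f/ → [ɸ] is the alternation; the neighbouring /b/ is constant.
/f/ is labiodental while /b/ is bilabial; the output [ɸ] is bilabial, matching the trigger — so the feature that spreads is place.
Manner and voice are unchanged, so the assimilation is partial, not total.
The same holds elsewhere in the data: /ɸ/ → [χ] before /ɢ/ (bilabial → uvular, matching uvular); /x/ → [χ] before /q/ (velar → uvular, matching uvular) — only place changes, and always toward the following segment.
Since the segment that changes precedes the conditioning segment, the assimilation is regressive.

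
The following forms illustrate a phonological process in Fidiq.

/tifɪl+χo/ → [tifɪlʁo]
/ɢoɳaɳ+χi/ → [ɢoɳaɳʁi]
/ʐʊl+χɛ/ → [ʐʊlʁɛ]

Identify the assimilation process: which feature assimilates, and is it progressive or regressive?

progressive voicing assimilation

Comparing underlying and surface forms, /χ/ → [ʁ] is the alternation; the neighbouring /l/ is constant.
/χ/ is voiceless while /l/ is voiced; the output [ʁ] is voiced, matching the trigger — so the feature that spreads is voicing.
Place and manner are unchanged, so the assimilation is partial, not total.
The other alternating form patterns the same way: /χ/ → [ʁ] after /ɳ/ (voiceless → voiced, matching voiced) — only voicing changes, and always toward the preceding segment.
The trigger is the preceding segment, so the direction is progressive (perseverative).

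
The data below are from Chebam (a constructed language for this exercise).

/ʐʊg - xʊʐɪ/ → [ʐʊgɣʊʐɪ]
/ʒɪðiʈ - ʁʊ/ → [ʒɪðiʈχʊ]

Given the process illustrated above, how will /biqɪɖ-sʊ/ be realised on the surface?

[biqɪɖzʊ]

The data show progressive voicing assimilation: /x/ → [ɣ] after /g/; /ʁ/ → [χ] after /ʈ/. In each pair only voicing changes, matching the preceding consonant, while place and manner stay constant.
The rule targets /s/ (voiceless alveolar fricative), which sits after the trigger /ɖ/ (voiced).
A voiced alveolar fricative is [z], so the surface segment is [z].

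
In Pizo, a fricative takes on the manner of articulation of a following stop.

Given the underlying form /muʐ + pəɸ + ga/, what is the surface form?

The rule targets /ʐ/ (voiced retroflex fricative), which sits before the trigger /p/ (stop).
The voiced retroflex stop is [ɖ], so /ʐ/ → [ɖ].
The same rule applies at the second boundary: /ɸ/ → [p] next to /g/.

[muɖpəpga]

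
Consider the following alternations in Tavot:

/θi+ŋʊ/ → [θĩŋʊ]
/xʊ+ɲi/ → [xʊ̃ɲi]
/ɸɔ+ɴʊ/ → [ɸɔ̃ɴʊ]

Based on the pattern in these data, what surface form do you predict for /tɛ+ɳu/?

The data show regressive nasality assimilation (vowel nasalisation): /i/ → [ĩ] before /ŋ/; /ʊ/ → [ʊ̃] before /ɲ/; /ɔ/ → [ɔ̃] before /ɴ/ — a vowel is nasalised by an immediately following nasal consonant.
The vowel /ɛ/ is adjacent to the following nasal /ɳ/, so it acquires [+nasal] and surfaces as [ɛ̃].

[tɛ̃ɳu]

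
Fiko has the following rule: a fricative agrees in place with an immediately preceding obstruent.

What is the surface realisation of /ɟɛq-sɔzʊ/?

[ɟɛqχɔzʊ]

/s/ is a voiceless alveolar fricative. The preceding trigger /q/ is uvular, so /s/ must become uvular as well.
The voiceless uvular fricative is [χ], so /s/ → [χ].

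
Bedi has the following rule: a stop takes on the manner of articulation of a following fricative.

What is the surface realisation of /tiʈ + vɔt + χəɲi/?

The rule targets /ʈ/ (voiceless retroflex stop), which sits before the trigger /v/ (fricative).
The voiceless retroflex fricative is [ʂ], so /ʈ/ → [ʂ].
The same rule applies at the second boundary: /t/ → [s] next to /χ/.

[tiʂvɔsχəɲi]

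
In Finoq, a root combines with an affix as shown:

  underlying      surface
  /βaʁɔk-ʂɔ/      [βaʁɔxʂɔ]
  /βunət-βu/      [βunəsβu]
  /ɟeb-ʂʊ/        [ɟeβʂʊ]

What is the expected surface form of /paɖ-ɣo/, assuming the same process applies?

The data show regressive manner assimilation: /k/ → [x] before /ʂ/; /t/ → [s] before /β/; /b/ → [β] before /ʂ/. In each pair only manner changes, matching the following consonant, while place and voice stay constant.
/ɖ/ is a voiced retroflex stop. The following trigger /ɣ/ is a fricative, so /ɖ/ must become a fricative as well.
Changing only its manner to fricative gives [ʐ] — the voiced retroflex fricative.

[paʐɣo]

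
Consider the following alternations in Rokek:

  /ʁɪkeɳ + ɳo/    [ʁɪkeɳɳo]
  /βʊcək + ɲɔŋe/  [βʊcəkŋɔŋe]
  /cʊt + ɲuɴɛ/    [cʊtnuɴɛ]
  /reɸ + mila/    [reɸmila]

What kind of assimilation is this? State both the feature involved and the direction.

progressive place assimilation

The segment that alternates is /ɲ/, which surfaces as [ŋ] when adjacent to /k/.
The change palatal → velar matches the place of the preceding /k/, identifying this as place assimilation.
Manner and voice are unchanged, so the assimilation is partial, not total.
The other alternating form patterns the same way: /ɲ/ → [n] after /t/ (palatal → alveolar, matching alveolar) — only place changes, and always toward the preceding segment.
No alternation appears in [ʁɪkeɳɳo], [reɸmila]: there the adjacent consonants already agree in place (/ɳ/ and /ɳ/ are both retroflex; /m/ and /ɸ/ are both bilabial), so these forms are consistent with the same rule.
The trigger is the preceding segment, so the direction is progressive (perseverative).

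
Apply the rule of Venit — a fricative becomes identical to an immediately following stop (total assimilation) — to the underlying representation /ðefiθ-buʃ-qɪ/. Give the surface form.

/θ/ is the segment targeted by the rule; it sits immediately before /b/, so it assimilates completely and surfaces as [b].
The same rule applies at the second boundary: /ʃ/ → [q] next to /q/.

[ðefibbuqqɪ]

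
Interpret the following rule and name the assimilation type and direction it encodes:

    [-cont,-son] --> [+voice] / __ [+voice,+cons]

The structural change is [+voice], and the conditioning segment [+voice,+cons] (a voiced consonant) is itself voiced, so the target comes to share the voicing of its neighbour — voicing assimilation.
Since the environment is written after the underscore, the trigger follows the target; the direction is regressive.

regressive voicing assimilation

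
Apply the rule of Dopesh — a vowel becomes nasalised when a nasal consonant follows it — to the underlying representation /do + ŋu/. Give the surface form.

[dõŋu]

/o/ sits next to the nasal /ŋ/ and is therefore nasalised to [õ].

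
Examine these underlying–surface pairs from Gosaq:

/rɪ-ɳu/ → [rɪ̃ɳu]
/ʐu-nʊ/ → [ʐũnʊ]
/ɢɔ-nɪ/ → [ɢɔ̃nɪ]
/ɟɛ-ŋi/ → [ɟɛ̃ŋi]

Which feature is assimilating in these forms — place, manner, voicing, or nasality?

nasality

The vowel /ɪ/ surfaces as nasalised [ɪ̃] next to the following nasal /ɳ/ — it has acquired the [+nasal] feature of its neighbour.
Likewise in the remaining data: /u/ → [ũ] before /n/; /ɔ/ → [ɔ̃] before /n/; /ɛ/ → [ɛ̃] before /ŋ/ — each time a vowel is nasalised next to a following nasal.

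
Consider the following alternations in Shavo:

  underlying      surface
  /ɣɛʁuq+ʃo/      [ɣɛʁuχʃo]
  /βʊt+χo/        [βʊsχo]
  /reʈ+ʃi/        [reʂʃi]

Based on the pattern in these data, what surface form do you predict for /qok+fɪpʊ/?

[qoxfɪpʊ]

The data show regressive manner assimilation: /q/ → [χ] before /ʃ/; /t/ → [s] before /χ/; /ʈ/ → [ʂ] before /ʃ/. In each pair only manner changes, matching the following consonant, while place and voice stay constant.
/k/ is a voiceless velar stop. The following trigger /f/ is a fricative, so /k/ must become a fricative as well.
The voiceless velar fricative is [x], so /k/ → [x].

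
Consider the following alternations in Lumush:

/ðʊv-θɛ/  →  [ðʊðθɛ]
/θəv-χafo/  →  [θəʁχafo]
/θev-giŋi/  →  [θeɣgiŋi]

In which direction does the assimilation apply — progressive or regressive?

regressive

Underlying /v/ is realised as [ð] next to /θ/; /θ/ itself does not change.
The change labiodental → dental matches the place of the following /θ/, identifying this as place assimilation.
The same holds elsewhere in the data: /v/ → [ʁ] before /χ/ (labiodental → uvular, matching uvular); /v/ → [ɣ] before /g/ (labiodental → velar, matching velar) — only place changes, and always toward the following segment.
The trigger is the following segment, so the direction is regressive (anticipatory).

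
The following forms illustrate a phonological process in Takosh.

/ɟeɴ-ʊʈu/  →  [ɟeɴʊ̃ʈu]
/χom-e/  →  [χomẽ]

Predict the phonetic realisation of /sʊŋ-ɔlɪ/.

The data show progressive nasality assimilation (vowel nasalisation): /ʊ/ → [ʊ̃] after /ɴ/; /e/ → [ẽ] after /m/ — a vowel is nasalised by an immediately preceding nasal consonant.
The vowel /ɔ/ is adjacent to the preceding nasal /ŋ/, so it acquires [+nasal] and surfaces as [ɔ̃].

[sʊŋɔ̃lɪ]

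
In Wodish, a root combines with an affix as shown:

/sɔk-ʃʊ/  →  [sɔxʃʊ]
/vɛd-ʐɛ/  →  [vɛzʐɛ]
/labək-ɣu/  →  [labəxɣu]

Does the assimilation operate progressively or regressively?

Underlying /k/ is realised as [x] next to /ʃ/; /ʃ/ itself does not change.
The change stop → fricative matches the manner of the following /ʃ/, identifying this as manner assimilation.
The same holds elsewhere in the data: /d/ → [z] before /ʐ/ (stop → fricative, matching a fricative); /k/ → [x] before /ɣ/ (stop → fricative, matching a fricative) — only manner changes, and always toward the following segment.
Since the segment that changes precedes the conditioning segment, the assimilation is regressive.

regressive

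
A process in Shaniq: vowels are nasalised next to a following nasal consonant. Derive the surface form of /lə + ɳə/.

/ə/ sits next to the nasal /ɳ/ and is therefore nasalised to [ə̃].

[lə̃ɳə]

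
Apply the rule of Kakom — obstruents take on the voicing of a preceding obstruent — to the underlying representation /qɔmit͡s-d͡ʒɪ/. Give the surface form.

[qɔmit͡st͡ʃɪ]

/d͡ʒ/ is a voiced postalveolar affricate. The preceding trigger /t͡s/ is voiceless, so /d͡ʒ/ must become voiceless as well.
A voiceless postalveolar affricate is [t͡ʃ], so the surface segment is [t͡ʃ].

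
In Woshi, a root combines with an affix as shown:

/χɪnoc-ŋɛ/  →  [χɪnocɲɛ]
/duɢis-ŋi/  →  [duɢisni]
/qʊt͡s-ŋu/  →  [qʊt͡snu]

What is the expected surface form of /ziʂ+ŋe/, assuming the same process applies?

The data show progressive place assimilation: /ŋ/ → [ɲ] after /c/; /ŋ/ → [n] after /s/; /ŋ/ → [n] after /t͡s/. In each pair only place changes, matching the preceding consonant, while manner and voice stay constant.
/ŋ/ is a voiced velar nasal. The preceding trigger /ʂ/ is retroflex, so /ŋ/ must become retroflex as well.
Changing only its place to retroflex gives [ɳ] — the voiced retroflex nasal.

[ziʂɳe]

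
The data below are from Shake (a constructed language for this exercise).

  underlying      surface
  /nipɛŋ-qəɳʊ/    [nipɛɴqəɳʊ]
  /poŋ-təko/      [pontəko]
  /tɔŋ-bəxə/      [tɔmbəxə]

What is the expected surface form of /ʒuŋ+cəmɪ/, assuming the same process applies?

The data show regressive place assimilation: /ŋ/ → [ɴ] before /q/; /ŋ/ → [n] before /t/; /ŋ/ → [m] before /b/. In each pair only place changes, matching the following consonant, while manner and voice stay constant.
/ŋ/ is a voiced velar nasal. The following trigger /c/ is palatal, so /ŋ/ must become palatal as well.
A voiced palatal nasal is [ɲ], so the surface segment is [ɲ].

[ʒuɲcəmɪ]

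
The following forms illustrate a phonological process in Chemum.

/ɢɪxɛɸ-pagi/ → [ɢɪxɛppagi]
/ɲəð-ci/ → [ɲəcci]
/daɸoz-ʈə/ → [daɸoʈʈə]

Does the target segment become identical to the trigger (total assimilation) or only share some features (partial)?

The segment that alternates is /ð/, which surfaces as [c] when adjacent to /c/.
The output [c] is identical to the trigger /c/ — every feature (place, manner, voicing) has been copied — so this is total assimilation.
The remaining alternations confirm this: /ɸ/ → [p] before /p/; /z/ → [ʈ] before /ʈ/ — in each case the output is a copy of the following consonant.

total assimilation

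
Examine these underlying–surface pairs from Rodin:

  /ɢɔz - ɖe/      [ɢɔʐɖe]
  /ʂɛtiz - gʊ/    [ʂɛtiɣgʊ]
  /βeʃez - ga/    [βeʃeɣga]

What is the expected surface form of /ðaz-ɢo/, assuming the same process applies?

The data show regressive place assimilation: /z/ → [ʐ] before /ɖ/; /z/ → [ɣ] before /g/. In each pair only place changes, matching the following consonant, while manner and voice stay constant.
/z/ is a voiced alveolar fricative. The following trigger /ɢ/ is uvular, so /z/ must become uvular as well.
The voiced uvular fricative is [ʁ], so /z/ → [ʁ].

[ðaʁɢo]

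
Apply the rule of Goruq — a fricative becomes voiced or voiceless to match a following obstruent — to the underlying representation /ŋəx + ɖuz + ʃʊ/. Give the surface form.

[ŋəɣɖusʃʊ]

The rule targets /x/ (voiceless velar fricative), which sits before the trigger /ɖ/ (voiced).
The voiced velar fricative is [ɣ], so /x/ → [ɣ].
The same rule applies at the second boundary: /z/ → [s] next to /ʃ/.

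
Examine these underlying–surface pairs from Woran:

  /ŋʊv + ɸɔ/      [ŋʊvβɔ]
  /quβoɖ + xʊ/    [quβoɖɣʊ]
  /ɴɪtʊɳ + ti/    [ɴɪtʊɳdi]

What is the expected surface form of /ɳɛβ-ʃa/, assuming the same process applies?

[ɳɛβʒa]

The data show progressive voicing assimilation: /ɸ/ → [β] after /v/; /x/ → [ɣ] after /ɖ/; /t/ → [d] after /ɳ/. In each pair only voicing changes, matching the preceding consonant, while place and manner stay constant.
The rule targets /ʃ/ (voiceless postalveolar fricative), which sits after the trigger /β/ (voiced).
The voiced postalveolar fricative is [ʒ], so /ʃ/ → [ʒ].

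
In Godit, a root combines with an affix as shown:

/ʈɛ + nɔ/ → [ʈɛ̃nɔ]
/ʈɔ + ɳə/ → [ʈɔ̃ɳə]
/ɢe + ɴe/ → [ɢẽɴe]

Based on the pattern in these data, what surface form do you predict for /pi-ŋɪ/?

The data show regressive nasality assimilation (vowel nasalisation): /ɛ/ → [ɛ̃] before /n/; /ɔ/ → [ɔ̃] before /ɳ/; /e/ → [ẽ] before /ɴ/ — a vowel is nasalised by an immediately following nasal consonant.
The vowel /i/ is adjacent to the following nasal /ŋ/, so it acquires [+nasal] and surfaces as [ĩ].

[pĩŋɪ]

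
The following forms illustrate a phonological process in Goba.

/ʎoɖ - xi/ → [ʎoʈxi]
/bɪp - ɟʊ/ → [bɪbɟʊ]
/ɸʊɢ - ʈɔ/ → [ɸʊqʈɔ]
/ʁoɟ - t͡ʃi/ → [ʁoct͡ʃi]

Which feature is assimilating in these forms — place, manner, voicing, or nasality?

Underlying /ɖ/ is realised as [ʈ] next to /x/; /x/ itself does not change.
/ɖ/ is voiced while /x/ is voiceless; the output [ʈ] is voiceless, matching the trigger — so the feature that spreads is voicing.
Checking the remaining alternations: /p/ → [b] before /ɟ/ (voiceless → voiced, matching voiced); /ɢ/ → [q] before /ʈ/ (voiced → voiceless, matching voiceless); /ɟ/ → [c] before /t͡ʃ/ (voiced → voiceless, matching voiceless) — only voicing changes, and always toward the following segment.

voicing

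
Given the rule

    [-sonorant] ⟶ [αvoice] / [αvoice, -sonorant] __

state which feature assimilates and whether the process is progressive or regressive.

progressive voicing assimilation

The shared variable α links the value of [voice] on the target to the same value on the neighbouring segment, so voicing is the feature that assimilates.
Since the environment is written before the underscore, the trigger precedes the target; the direction is progressive.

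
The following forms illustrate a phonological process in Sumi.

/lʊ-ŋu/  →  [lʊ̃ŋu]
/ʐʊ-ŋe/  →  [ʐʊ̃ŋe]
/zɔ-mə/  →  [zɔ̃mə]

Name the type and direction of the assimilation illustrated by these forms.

regressive nasality assimilation (vowel nasalisation)

The vowel /ʊ/ surfaces as nasalised [ʊ̃] next to the following nasal /ŋ/ — it has acquired the [+nasal] feature of its neighbour.
Likewise in the remaining data: /ɔ/ → [ɔ̃] before /m/ — each time a vowel is nasalised next to a following nasal.
Because the conditioning nasal is to the right of the vowel that changes, the process is regressive (anticipatory).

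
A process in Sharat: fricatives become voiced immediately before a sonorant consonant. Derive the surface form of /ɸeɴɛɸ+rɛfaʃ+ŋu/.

/ɸ/ is a voiceless bilabial fricative. The following trigger /r/ is voiced, so /ɸ/ must become voiced as well.
A voiced bilabial fricative is [β], so the surface segment is [β].
The same rule applies at the second boundary: /ʃ/ → [ʒ] next to /ŋ/.

[ɸeɴɛβrɛfaʒŋu]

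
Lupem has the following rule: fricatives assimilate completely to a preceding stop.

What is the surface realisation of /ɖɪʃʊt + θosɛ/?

[ɖɪʃʊttosɛ]

/θ/ is the segment targeted by the rule; it sits immediately after /t/, so it assimilates completely and surfaces as [t].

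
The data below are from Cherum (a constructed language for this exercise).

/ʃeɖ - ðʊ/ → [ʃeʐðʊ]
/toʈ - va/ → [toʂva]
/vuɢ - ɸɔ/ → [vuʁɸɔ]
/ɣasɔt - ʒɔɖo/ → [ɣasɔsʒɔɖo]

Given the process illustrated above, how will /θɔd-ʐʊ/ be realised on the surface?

[θɔzʐʊ]

The data show regressive manner assimilation: /ɖ/ → [ʐ] before /ð/; /ʈ/ → [ʂ] before /v/; /ɢ/ → [ʁ] before /ɸ/; /t/ → [s] before /ʒ/. In each pair only manner changes, matching the following consonant, while place and voice stay constant.
/d/ is a voiced alveolar stop. The following trigger /ʐ/ is a fricative, so /d/ must become a fricative as well.
A voiced alveolar fricative is [z], so the surface segment is [z].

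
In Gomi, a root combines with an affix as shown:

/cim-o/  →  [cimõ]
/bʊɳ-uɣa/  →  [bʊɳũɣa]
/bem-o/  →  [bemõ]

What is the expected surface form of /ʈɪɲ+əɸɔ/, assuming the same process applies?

The data show progressive nasality assimilation (vowel nasalisation): /o/ → [õ] after /m/; /u/ → [ũ] after /ɳ/ — a vowel is nasalised by an immediately preceding nasal consonant.
The vowel /ə/ is adjacent to the preceding nasal /ɲ/, so it acquires [+nasal] and surfaces as [ə̃].

[ʈɪɲə̃ɸɔ]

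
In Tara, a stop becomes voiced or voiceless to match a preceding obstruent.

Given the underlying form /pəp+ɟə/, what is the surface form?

The rule targets /ɟ/ (voiced palatal stop), which sits after the trigger /p/ (voiceless).
A voiceless palatal stop is [c], so the surface segment is [c].

[pəpcə]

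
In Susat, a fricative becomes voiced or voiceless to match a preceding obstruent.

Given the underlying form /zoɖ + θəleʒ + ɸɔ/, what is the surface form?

[zoɖðəleʒβɔ]

The rule targets /θ/ (voiceless dental fricative), which sits after the trigger /ɖ/ (voiced).
The voiced dental fricative is [ð], so /θ/ → [ð].
At the second juncture, /ɸ/ likewise becomes [β] adjacent to /ʒ/.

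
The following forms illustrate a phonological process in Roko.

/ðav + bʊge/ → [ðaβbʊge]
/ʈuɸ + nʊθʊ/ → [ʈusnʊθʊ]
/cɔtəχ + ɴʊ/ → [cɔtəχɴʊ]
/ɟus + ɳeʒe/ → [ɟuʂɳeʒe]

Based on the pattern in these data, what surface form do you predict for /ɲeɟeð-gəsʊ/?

The data show regressive place assimilation: /v/ → [β] before /b/; /ɸ/ → [s] before /n/; /s/ → [ʂ] before /ɳ/. In each pair only place changes, matching the following consonant, while manner and voice stay constant.
Nothing changes in [cɔtəχɴʊ]: there the adjacent consonants already agree in place (/χ/ and /ɴ/ are both uvular), so this form is consistent with the same rule.
The rule targets /ð/ (voiced dental fricative), which sits before the trigger /g/ (velar).
A voiced velar fricative is [ɣ], so the surface segment is [ɣ].

[ɲeɟeɣgəsʊ]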